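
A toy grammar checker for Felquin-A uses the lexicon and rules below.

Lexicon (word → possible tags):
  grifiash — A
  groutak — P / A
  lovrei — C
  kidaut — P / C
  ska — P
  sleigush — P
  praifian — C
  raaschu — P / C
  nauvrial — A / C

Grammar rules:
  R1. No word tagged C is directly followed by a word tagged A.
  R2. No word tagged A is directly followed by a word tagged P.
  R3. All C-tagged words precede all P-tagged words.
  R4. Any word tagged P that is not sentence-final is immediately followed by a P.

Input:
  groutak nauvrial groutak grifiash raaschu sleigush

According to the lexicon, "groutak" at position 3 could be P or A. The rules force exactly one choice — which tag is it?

Candidates per position — 1:groutak {P,A}; 2:nauvrial {A,C}; 3:groutak {P,A}; 4:grifiash {A}; 5:raaschu {P,C}; 6:sleigush {P}.
Word 1 cannot be P — rule 4 would then fail for every completion. It is A.
Word 3 cannot be P — rule 4 would then fail for every completion. It is A.
Word 5 cannot be P — rule 2 would then fail for every completion. It is C.
Word 2 cannot be C — rule 1 would then fail for every completion. It is A.
The only consistent sequence is: A A A A C P.
Checking: rule 1 ok; rule 2 ok; rule 3 ok; rule 4 ok.

A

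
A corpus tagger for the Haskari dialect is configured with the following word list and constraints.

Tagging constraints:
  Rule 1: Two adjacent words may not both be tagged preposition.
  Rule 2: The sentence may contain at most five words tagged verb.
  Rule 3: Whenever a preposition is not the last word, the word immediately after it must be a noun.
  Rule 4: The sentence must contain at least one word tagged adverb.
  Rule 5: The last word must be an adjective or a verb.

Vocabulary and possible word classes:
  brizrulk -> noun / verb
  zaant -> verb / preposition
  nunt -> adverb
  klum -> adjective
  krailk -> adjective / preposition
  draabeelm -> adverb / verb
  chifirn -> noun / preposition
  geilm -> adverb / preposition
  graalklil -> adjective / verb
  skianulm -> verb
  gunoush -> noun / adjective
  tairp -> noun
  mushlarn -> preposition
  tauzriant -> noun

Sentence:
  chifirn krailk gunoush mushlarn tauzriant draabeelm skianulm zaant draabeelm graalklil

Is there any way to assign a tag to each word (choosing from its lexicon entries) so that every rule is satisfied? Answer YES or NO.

Candidates per position — 1:chifirn {noun,preposition}; 2:krailk {adjective,preposition}; 3:gunoush {noun,adjective}; 4:mushlarn {preposition}; 5:tauzriant {noun}; 6:draabeelm {adverb,verb}; 7:skianulm {verb}; 8:zaant {verb,preposition}; 9:draabeelm {adverb,verb}; 10:graalklil {adjective,verb}.
One satisfying assignment: noun adjective adjective preposition noun adverb verb verb adverb verb.
Checking: rule 1 ok; rule 2 ok; rule 3 ok; rule 4 ok; rule 5 ok.

YES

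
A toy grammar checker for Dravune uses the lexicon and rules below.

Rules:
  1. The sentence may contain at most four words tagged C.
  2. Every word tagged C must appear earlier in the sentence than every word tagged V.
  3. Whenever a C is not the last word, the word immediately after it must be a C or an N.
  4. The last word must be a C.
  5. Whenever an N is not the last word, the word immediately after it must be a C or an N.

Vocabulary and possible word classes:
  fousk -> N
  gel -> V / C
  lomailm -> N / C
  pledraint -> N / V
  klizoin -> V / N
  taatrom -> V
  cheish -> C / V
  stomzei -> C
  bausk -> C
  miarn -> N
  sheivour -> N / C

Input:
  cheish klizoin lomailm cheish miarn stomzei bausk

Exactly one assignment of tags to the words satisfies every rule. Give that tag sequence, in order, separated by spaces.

C N N C N C C

Candidates per position — 1:cheish {C,V}; 2:klizoin {V,N}; 3:lomailm {N,C}; 4:cheish {C,V}; 5:miarn {N}; 6:stomzei {C}; 7:bausk {C}.
Position 1: V is ruled out by rule 2; that leaves C.
Position 2: V is ruled out by rule 2; that leaves N.
Position 4: V is ruled out by rule 2; that leaves C.
Position 3: C is ruled out by rule 1; that leaves N.
That leaves exactly one tagging: C N N C N C C.
Check: rule 1 ok; rule 2 ok; rule 3 ok; rule 4 ok; rule 5 ok.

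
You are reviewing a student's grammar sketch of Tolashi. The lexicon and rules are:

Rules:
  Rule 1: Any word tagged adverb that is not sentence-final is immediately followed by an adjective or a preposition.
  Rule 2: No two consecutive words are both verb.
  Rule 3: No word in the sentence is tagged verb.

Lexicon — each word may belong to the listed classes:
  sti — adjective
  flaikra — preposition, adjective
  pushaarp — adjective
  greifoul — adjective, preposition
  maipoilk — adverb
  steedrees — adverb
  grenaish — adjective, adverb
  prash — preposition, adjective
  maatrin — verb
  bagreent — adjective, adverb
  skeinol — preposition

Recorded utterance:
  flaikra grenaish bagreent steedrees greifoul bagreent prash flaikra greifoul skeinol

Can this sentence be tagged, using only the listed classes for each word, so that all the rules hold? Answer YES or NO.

YES

Candidates per position — 1:flaikra {preposition,adjective}; 2:grenaish {adjective,adverb}; 3:bagreent {adjective,adverb}; 4:steedrees {adverb}; 5:greifoul {adjective,preposition}; 6:bagreent {adjective,adverb}; 7:prash {preposition,adjective}; 8:flaikra {preposition,adjective}; 9:greifoul {adjective,preposition}; 10:skeinol {preposition}.
One satisfying assignment: adjective adjective adjective adverb adjective adverb preposition adjective adjective preposition.
Rule-by-rule: rule 1 satisfied; rule 2 satisfied; rule 3 satisfied.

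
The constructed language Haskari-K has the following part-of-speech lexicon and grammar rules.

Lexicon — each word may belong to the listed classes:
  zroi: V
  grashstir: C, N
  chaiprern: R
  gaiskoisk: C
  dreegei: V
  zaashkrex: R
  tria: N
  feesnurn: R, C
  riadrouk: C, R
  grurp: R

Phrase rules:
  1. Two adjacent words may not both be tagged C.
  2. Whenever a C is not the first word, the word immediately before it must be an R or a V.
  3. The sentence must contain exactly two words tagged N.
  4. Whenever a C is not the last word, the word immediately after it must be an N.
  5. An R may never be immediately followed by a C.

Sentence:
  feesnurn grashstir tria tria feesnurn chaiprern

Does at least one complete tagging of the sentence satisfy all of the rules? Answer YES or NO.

NO

Candidates per position — 1:feesnurn {R,C}; 2:grashstir {C,N}; 3:tria {N}; 4:tria {N}; 5:feesnurn {R,C}; 6:chaiprern {R}.
Every candidate sequence violates at least one rule; no consistent tagging exists.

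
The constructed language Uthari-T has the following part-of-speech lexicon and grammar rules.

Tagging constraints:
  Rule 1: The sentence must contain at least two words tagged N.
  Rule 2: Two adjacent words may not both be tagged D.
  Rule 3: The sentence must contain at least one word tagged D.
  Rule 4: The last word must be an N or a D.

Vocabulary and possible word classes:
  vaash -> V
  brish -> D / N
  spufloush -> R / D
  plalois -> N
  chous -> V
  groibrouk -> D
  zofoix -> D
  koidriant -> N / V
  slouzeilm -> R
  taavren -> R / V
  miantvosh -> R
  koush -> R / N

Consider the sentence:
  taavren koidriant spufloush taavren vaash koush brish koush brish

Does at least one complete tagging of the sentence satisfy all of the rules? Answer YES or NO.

YES

Candidates per position — 1:taavren {R,V}; 2:koidriant {N,V}; 3:spufloush {R,D}; 4:taavren {R,V}; 5:vaash {V}; 6:koush {R,N}; 7:brish {D,N}; 8:koush {R,N}; 9:brish {D,N}.
One satisfying assignment: V N D R V N N N D.
Rule-by-rule: rule 1 holds; rule 2 holds; rule 3 holds; rule 4 holds.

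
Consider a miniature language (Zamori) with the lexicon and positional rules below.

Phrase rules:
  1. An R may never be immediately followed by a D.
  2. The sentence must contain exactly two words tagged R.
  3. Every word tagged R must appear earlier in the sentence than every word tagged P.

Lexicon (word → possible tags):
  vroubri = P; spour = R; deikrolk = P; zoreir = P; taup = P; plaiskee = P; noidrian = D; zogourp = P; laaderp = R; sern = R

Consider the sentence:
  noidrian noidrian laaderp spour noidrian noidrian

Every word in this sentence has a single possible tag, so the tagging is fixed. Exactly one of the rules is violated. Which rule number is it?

1

Fixed tagging: D D R R D D.
Checking each rule: R1 fails, R2 ok, R3 ok.
Only rule 1 fails.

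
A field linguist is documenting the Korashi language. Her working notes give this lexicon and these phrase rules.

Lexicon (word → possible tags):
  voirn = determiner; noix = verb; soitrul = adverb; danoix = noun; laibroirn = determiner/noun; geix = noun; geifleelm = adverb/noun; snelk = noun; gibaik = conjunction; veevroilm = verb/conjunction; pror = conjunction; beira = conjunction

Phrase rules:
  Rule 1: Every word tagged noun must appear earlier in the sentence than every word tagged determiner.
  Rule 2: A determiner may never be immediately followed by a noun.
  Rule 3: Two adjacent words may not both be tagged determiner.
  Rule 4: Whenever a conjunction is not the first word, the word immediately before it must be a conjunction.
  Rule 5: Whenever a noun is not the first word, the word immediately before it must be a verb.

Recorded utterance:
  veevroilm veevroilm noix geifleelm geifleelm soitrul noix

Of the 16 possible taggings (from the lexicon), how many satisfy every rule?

6

Candidates per position — 1:veevroilm {verb,conjunction}; 2:veevroilm {verb,conjunction}; 3:noix {verb}; 4:geifleelm {adverb,noun}; 5:geifleelm {adverb,noun}; 6:soitrul {adverb}; 7:noix {verb}.
There are 16 candidate sequences in total.
Checking each against the rules leaves 6 sequences.
Count = 6.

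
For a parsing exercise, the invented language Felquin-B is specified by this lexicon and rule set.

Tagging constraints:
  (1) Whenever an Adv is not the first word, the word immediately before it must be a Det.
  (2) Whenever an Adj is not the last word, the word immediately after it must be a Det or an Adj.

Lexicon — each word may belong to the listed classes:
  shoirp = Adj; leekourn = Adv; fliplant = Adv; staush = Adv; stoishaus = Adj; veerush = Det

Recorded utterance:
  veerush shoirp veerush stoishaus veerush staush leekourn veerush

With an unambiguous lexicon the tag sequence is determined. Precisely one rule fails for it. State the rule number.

Fixed tagging: Det Adj Det Adj Det Adv Adv Det.
Rule check: R1 fails, R2 ok.
Only rule 1 fails.

1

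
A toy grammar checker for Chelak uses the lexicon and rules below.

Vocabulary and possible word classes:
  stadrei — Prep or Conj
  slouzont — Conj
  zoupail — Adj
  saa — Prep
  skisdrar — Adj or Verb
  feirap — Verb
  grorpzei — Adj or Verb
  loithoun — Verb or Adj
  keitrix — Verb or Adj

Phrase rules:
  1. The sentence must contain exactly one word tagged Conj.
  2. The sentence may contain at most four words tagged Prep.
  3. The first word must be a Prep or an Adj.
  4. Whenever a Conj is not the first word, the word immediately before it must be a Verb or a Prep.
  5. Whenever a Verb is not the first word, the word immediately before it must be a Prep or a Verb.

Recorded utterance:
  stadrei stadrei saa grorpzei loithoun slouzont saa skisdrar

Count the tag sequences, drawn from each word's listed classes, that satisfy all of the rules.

Candidates per position — 1:stadrei {Prep,Conj}; 2:stadrei {Prep,Conj}; 3:saa {Prep}; 4:grorpzei {Adj,Verb}; 5:loithoun {Verb,Adj}; 6:slouzont {Conj}; 7:saa {Prep}; 8:skisdrar {Adj,Verb}.
There are 32 candidate sequences in total.
The sequences that satisfy every rule: Prep Prep Prep Verb Verb Conj Prep Adj; Prep Prep Prep Verb Verb Conj Prep Verb.
Count = 2.

2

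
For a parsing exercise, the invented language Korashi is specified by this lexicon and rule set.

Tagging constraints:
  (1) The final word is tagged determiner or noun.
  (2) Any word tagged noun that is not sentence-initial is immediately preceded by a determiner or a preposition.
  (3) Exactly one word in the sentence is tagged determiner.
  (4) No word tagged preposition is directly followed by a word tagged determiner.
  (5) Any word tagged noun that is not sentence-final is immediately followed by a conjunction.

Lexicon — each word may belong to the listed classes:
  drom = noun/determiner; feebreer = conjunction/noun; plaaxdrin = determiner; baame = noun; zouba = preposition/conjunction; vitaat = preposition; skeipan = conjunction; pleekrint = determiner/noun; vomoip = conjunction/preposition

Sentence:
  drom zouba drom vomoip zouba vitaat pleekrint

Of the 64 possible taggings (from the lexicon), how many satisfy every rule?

Candidates per position — 1:drom {noun,determiner}; 2:zouba {preposition,conjunction}; 3:drom {noun,determiner}; 4:vomoip {conjunction,preposition}; 5:zouba {preposition,conjunction}; 6:vitaat {preposition}; 7:pleekrint {determiner,noun}.
There are 64 candidate sequences in total.
Checking each against the rules leaves 6 sequences.
Count = 6.

6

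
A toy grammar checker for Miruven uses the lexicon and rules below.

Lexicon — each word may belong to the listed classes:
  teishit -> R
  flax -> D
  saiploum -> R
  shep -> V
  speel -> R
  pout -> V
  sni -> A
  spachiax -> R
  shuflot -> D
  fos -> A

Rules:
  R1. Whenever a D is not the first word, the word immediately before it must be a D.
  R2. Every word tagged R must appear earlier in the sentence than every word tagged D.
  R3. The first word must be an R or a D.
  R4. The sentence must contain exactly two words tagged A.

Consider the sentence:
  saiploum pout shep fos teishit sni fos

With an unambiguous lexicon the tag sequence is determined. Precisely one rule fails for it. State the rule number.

Fixed tagging: R V V A R A A.
Rule check: R1 ✓, R2 ✓, R3 ✓, R4 ✗.
Only rule 4 fails.

4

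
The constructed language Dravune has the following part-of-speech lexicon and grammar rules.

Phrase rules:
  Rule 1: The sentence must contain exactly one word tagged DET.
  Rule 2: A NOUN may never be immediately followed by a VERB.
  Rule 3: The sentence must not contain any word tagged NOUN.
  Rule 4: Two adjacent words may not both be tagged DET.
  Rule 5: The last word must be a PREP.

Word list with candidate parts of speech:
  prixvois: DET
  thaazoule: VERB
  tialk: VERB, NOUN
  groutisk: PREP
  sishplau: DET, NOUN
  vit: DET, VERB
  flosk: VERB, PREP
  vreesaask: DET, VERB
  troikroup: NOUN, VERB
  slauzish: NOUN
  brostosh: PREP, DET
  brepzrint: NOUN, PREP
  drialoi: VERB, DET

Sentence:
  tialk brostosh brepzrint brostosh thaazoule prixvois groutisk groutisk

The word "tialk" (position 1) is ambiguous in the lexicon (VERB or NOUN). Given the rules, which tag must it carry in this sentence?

Candidates per position — 1:tialk {VERB,NOUN}; 2:brostosh {PREP,DET}; 3:brepzrint {NOUN,PREP}; 4:brostosh {PREP,DET}; 5:thaazoule {VERB}; 6:prixvois {DET}; 7:groutisk {PREP}; 8:groutisk {PREP}.
Position 1: NOUN is ruled out by rule 3; that leaves VERB.
Position 2: DET is ruled out by rule 1; that leaves PREP.
Position 3: NOUN is ruled out by rule 3; that leaves PREP.
Position 4: DET is ruled out by rule 1; that leaves PREP.
The only consistent sequence is: VERB PREP PREP PREP VERB DET PREP PREP.
Check: rule 1 satisfied; rule 2 satisfied; rule 3 satisfied; rule 4 satisfied; rule 5 satisfied.

VERB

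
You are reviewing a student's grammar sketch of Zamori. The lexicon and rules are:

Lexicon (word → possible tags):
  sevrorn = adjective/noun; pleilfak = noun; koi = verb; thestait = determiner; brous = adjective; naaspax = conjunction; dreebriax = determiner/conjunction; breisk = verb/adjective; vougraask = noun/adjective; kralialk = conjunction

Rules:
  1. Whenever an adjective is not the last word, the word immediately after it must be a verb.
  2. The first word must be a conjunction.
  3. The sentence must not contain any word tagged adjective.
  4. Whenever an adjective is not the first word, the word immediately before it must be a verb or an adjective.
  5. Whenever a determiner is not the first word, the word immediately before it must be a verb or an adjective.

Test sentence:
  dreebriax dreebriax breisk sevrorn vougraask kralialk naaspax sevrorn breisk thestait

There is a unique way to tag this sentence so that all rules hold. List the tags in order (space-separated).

conjunction conjunction verb noun noun conjunction conjunction noun verb determiner

Candidates per position — 1:dreebriax {determiner,conjunction}; 2:dreebriax {determiner,conjunction}; 3:breisk {verb,adjective}; 4:sevrorn {adjective,noun}; 5:vougraask {noun,adjective}; 6:kralialk {conjunction}; 7:naaspax {conjunction}; 8:sevrorn {adjective,noun}; 9:breisk {verb,adjective}; 10:thestait {determiner}.
Position 1: tagging it determiner would leave rule 2 unsatisfiable, so it must be conjunction.
Position 2: tagging it determiner would leave rule 5 unsatisfiable, so it must be conjunction.
Position 3: tagging it adjective would leave rule 1 unsatisfiable, so it must be verb.
Position 4: tagging it adjective would leave rule 1 unsatisfiable, so it must be noun.
Position 5: tagging it adjective would leave rule 1 unsatisfiable, so it must be noun.
Position 8: tagging it adjective would leave rule 3 unsatisfiable, so it must be noun.
Position 9: tagging it adjective would leave rule 1 unsatisfiable, so it must be verb.
The unique satisfying tagging is: conjunction conjunction verb noun noun conjunction conjunction noun verb determiner.
Checking: rule 1 holds; rule 2 holds; rule 3 holds; rule 4 holds; rule 5 holds.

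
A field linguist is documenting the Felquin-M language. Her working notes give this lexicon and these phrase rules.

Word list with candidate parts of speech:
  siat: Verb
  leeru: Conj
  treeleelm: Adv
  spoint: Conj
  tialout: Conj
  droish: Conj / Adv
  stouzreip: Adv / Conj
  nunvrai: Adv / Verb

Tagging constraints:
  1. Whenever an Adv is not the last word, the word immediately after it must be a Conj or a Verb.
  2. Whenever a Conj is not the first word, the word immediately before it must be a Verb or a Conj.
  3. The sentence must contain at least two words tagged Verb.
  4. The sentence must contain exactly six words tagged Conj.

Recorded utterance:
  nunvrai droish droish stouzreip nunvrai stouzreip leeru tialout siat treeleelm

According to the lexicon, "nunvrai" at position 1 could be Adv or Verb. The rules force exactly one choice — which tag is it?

Candidates per position — 1:nunvrai {Adv,Verb}; 2:droish {Conj,Adv}; 3:droish {Conj,Adv}; 4:stouzreip {Adv,Conj}; 5:nunvrai {Adv,Verb}; 6:stouzreip {Adv,Conj}; 7:leeru {Conj}; 8:tialout {Conj}; 9:siat {Verb}; 10:treeleelm {Adv}.
Position 2: Adv is ruled out by rule 4; that leaves Conj.
Position 3: Adv is ruled out by rule 4; that leaves Conj.
Position 4: Adv is ruled out by rule 4; that leaves Conj.
Position 5: Adv is ruled out by rule 2; that leaves Verb.
Position 6: Adv is ruled out by rule 2; that leaves Conj.
Position 1: Adv is ruled out by rule 2; that leaves Verb.
So the tagging must be: Verb Conj Conj Conj Verb Conj Conj Conj Verb Adv.
Verifying each rule — rule 1 ok; rule 2 ok; rule 3 ok; rule 4 ok.

Verb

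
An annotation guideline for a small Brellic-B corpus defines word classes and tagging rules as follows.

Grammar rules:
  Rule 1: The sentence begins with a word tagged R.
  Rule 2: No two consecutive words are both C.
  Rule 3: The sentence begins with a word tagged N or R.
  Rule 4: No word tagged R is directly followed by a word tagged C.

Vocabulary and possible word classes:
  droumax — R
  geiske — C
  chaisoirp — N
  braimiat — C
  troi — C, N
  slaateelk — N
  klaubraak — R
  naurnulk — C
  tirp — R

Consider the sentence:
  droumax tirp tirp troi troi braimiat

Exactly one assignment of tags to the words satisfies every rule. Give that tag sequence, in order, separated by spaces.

R R R N N C

Candidates per position — 1:droumax {R}; 2:tirp {R}; 3:tirp {R}; 4:troi {C,N}; 5:troi {C,N}; 6:braimiat {C}.
Position 4: tagging it C would leave rule 4 unsatisfiable, so it must be N.
Position 5: tagging it C would leave rule 2 unsatisfiable, so it must be N.
So the tagging must be: R R R N N C.
Checking: rule 1 ok; rule 2 ok; rule 3 ok; rule 4 ok.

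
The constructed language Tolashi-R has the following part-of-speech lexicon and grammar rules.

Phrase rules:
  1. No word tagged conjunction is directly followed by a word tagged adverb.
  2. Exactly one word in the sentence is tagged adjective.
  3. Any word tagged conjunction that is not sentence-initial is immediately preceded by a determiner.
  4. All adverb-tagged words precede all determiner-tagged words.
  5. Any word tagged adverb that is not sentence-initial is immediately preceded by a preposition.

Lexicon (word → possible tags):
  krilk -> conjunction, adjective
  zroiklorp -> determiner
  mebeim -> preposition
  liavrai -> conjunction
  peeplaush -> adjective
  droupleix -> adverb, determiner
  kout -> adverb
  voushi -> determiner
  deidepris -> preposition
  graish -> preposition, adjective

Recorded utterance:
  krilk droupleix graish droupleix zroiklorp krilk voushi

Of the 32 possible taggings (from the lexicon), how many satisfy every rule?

Candidates per position — 1:krilk {conjunction,adjective}; 2:droupleix {adverb,determiner}; 3:graish {preposition,adjective}; 4:droupleix {adverb,determiner}; 5:zroiklorp {determiner}; 6:krilk {conjunction,adjective}; 7:voushi {determiner}.
There are 32 candidate sequences in total.
The sequences that satisfy every rule: conjunction determiner preposition determiner determiner adjective determiner; conjunction determiner adjective determiner determiner conjunction determiner; adjective determiner preposition determiner determiner conjunction determiner.
Count = 3.

3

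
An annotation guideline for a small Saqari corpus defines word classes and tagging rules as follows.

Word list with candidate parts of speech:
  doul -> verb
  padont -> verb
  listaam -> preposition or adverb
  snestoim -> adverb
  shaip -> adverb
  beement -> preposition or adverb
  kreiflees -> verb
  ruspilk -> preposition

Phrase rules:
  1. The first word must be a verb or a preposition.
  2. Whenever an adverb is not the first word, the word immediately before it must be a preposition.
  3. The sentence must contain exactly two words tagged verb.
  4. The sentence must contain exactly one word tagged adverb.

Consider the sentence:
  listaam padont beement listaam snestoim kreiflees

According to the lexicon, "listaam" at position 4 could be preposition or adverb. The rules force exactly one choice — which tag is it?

preposition

Candidates per position — 1:listaam {preposition,adverb}; 2:padont {verb}; 3:beement {preposition,adverb}; 4:listaam {preposition,adverb}; 5:snestoim {adverb}; 6:kreiflees {verb}.
Position 1: tagging it adverb would leave rule 1 unsatisfiable, so it must be preposition.
Position 3: tagging it adverb would leave rule 2 unsatisfiable, so it must be preposition.
Position 4: tagging it adverb would leave rule 2 unsatisfiable, so it must be preposition.
So the tagging must be: preposition verb preposition preposition adverb verb.
Verifying each rule — rule 1 satisfied; rule 2 satisfied; rule 3 satisfied; rule 4 satisfied.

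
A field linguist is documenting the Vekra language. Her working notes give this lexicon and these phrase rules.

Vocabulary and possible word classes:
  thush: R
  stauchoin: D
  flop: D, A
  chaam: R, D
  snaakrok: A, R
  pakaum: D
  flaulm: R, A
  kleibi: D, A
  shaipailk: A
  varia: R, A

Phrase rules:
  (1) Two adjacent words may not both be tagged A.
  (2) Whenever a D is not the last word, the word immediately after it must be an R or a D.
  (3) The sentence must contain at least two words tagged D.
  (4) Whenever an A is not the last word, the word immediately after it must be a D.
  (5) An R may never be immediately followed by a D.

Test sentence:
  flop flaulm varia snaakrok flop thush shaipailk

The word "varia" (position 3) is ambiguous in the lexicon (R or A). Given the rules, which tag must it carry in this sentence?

R

Candidates per position — 1:flop {D,A}; 2:flaulm {R,A}; 3:varia {R,A}; 4:snaakrok {A,R}; 5:flop {D,A}; 6:thush {R}; 7:shaipailk {A}.
If word 1 were A, no tagging could satisfy rule 3; so word 1 is D.
If word 2 were A, no tagging could satisfy rule 2; so word 2 is R.
If word 3 were A, no tagging could satisfy rule 4; so word 3 is R.
If word 5 were A, no tagging could satisfy rule 3; so word 5 is D.
If word 4 were R, no tagging could satisfy rule 5; so word 4 is A.
That leaves exactly one tagging: D R R A D R A.
Checking: rule 1 ok; rule 2 ok; rule 3 ok; rule 4 ok; rule 5 ok.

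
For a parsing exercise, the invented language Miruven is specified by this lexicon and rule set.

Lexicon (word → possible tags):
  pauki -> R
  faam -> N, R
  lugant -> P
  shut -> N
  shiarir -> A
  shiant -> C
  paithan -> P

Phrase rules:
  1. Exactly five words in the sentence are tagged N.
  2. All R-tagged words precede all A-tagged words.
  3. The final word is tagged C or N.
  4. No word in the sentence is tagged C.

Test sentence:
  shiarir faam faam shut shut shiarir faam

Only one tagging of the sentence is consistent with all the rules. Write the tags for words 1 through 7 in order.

Candidates per position — 1:shiarir {A}; 2:faam {N,R}; 3:faam {N,R}; 4:shut {N}; 5:shut {N}; 6:shiarir {A}; 7:faam {N,R}.
If word 2 were R, no tagging could satisfy rule 1; so word 2 is N.
If word 3 were R, no tagging could satisfy rule 1; so word 3 is N.
If word 7 were R, no tagging could satisfy rule 1; so word 7 is N.
So the tagging must be: A N N N N A N.
Check: rule 1 ok; rule 2 ok; rule 3 ok; rule 4 ok.

A N N N N A N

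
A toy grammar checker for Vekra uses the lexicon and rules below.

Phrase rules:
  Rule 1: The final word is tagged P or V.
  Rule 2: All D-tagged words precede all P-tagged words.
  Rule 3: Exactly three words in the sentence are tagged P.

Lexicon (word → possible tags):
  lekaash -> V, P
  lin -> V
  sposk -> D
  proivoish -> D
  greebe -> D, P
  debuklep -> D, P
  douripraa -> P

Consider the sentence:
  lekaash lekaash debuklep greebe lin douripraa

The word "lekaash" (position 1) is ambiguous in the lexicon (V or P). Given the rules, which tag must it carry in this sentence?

Candidates per position — 1:lekaash {V,P}; 2:lekaash {V,P}; 3:debuklep {D,P}; 4:greebe {D,P}; 5:lin {V}; 6:douripraa {P}.
Position 1: the remaining choice is settled jointly with positions 2, 3, 4 — only V at position 1 is part of a tagging that satisfies every rule.
The unique satisfying tagging is: V V P P V P.
Verifying each rule — rule 1 satisfied; rule 2 satisfied; rule 3 satisfied.

V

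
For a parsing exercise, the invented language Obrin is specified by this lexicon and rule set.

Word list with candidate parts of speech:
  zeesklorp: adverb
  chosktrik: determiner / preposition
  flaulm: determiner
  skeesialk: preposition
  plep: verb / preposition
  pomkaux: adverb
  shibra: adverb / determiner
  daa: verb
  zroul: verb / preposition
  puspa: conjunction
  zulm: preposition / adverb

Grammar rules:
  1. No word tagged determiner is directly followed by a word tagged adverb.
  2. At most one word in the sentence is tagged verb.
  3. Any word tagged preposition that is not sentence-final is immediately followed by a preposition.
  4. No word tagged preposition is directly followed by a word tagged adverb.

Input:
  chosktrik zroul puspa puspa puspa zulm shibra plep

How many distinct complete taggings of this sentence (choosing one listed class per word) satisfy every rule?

Candidates per position — 1:chosktrik {determiner,preposition}; 2:zroul {verb,preposition}; 3:puspa {conjunction}; 4:puspa {conjunction}; 5:puspa {conjunction}; 6:zulm {preposition,adverb}; 7:shibra {adverb,determiner}; 8:plep {verb,preposition}.
There are 32 candidate sequences in total.
The sequences that satisfy every rule: determiner verb conjunction conjunction conjunction adverb adverb preposition; determiner verb conjunction conjunction conjunction adverb determiner preposition.
Count = 2.

2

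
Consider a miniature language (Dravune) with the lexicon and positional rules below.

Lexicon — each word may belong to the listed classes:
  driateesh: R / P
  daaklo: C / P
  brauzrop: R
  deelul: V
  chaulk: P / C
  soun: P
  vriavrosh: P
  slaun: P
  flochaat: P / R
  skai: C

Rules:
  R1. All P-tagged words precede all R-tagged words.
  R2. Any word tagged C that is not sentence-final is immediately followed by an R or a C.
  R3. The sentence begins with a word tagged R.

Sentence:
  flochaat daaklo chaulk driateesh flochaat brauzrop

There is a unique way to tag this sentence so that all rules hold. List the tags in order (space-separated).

R C C R R R

Candidates per position — 1:flochaat {P,R}; 2:daaklo {C,P}; 3:chaulk {P,C}; 4:driateesh {R,P}; 5:flochaat {P,R}; 6:brauzrop {R}.
If word 1 were P, no tagging could satisfy rule 3; so word 1 is R.
If word 2 were P, no tagging could satisfy rule 1; so word 2 is C.
If word 3 were P, no tagging could satisfy rule 1; so word 3 is C.
If word 4 were P, no tagging could satisfy rule 1; so word 4 is R.
If word 5 were P, no tagging could satisfy rule 1; so word 5 is R.
That leaves exactly one tagging: R C C R R R.
Checking: rule 1 ✓; rule 2 ✓; rule 3 ✓.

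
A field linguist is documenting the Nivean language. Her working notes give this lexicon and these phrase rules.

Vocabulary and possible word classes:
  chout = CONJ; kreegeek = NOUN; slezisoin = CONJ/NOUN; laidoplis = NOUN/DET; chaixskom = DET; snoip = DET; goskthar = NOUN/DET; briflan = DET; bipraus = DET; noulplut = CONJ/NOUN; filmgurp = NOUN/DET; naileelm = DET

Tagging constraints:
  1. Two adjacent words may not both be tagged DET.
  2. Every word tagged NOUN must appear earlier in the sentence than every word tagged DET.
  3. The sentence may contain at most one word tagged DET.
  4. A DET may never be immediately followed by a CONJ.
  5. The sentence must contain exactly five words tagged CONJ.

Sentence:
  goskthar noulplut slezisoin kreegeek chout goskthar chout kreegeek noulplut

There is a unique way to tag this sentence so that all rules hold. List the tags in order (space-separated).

Candidates per position — 1:goskthar {NOUN,DET}; 2:noulplut {CONJ,NOUN}; 3:slezisoin {CONJ,NOUN}; 4:kreegeek {NOUN}; 5:chout {CONJ}; 6:goskthar {NOUN,DET}; 7:chout {CONJ}; 8:kreegeek {NOUN}; 9:noulplut {CONJ,NOUN}.
If word 1 were DET, no tagging could satisfy rule 2; so word 1 is NOUN.
If word 2 were NOUN, no tagging could satisfy rule 5; so word 2 is CONJ.
If word 3 were NOUN, no tagging could satisfy rule 5; so word 3 is CONJ.
If word 6 were DET, no tagging could satisfy rule 2; so word 6 is NOUN.
If word 9 were NOUN, no tagging could satisfy rule 5; so word 9 is CONJ.
The unique satisfying tagging is: NOUN CONJ CONJ NOUN CONJ NOUN CONJ NOUN CONJ.
Check: rule 1 holds; rule 2 holds; rule 3 holds; rule 4 holds; rule 5 holds.

NOUN CONJ CONJ NOUN CONJ NOUN CONJ NOUN CONJ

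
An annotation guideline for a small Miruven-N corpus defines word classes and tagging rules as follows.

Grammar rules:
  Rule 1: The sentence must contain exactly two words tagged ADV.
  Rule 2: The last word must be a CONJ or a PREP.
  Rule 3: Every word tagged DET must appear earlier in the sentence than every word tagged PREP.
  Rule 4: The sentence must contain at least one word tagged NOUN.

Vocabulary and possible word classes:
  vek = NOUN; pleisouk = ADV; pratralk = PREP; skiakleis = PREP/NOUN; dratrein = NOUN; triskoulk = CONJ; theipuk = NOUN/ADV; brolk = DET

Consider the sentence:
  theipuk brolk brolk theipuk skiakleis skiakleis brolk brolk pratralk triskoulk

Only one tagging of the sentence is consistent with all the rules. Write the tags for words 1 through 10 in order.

Candidates per position — 1:theipuk {NOUN,ADV}; 2:brolk {DET}; 3:brolk {DET}; 4:theipuk {NOUN,ADV}; 5:skiakleis {PREP,NOUN}; 6:skiakleis {PREP,NOUN}; 7:brolk {DET}; 8:brolk {DET}; 9:pratralk {PREP}; 10:triskoulk {CONJ}.
At position 1, choosing NOUN makes rule 1 impossible to satisfy; hence ADV.
At position 4, choosing NOUN makes rule 1 impossible to satisfy; hence ADV.
At position 5, choosing PREP makes rule 3 impossible to satisfy; hence NOUN.
At position 6, choosing PREP makes rule 3 impossible to satisfy; hence NOUN.
So the tagging must be: ADV DET DET ADV NOUN NOUN DET DET PREP CONJ.
Verifying each rule — rule 1 holds; rule 2 holds; rule 3 holds; rule 4 holds.

ADV DET DET ADV NOUN NOUN DET DET PREP CONJ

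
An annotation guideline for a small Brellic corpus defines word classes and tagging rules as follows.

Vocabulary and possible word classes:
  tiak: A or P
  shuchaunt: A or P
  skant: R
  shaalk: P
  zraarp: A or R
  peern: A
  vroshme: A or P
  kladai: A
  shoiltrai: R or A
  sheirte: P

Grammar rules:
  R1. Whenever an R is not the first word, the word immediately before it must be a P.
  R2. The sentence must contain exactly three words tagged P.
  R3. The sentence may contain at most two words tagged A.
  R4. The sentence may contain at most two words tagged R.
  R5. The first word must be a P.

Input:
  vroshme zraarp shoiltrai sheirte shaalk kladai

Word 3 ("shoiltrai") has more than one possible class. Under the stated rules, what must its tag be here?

A

Candidates per position — 1:vroshme {A,P}; 2:zraarp {A,R}; 3:shoiltrai {R,A}; 4:sheirte {P}; 5:shaalk {P}; 6:kladai {A}.
If word 1 were A, no tagging could satisfy rule 2; so word 1 is P.
If word 3 were R, no tagging could satisfy rule 1; so word 3 is A.
If word 2 were A, no tagging could satisfy rule 3; so word 2 is R.
The only consistent sequence is: P R A P P A.
Rule-by-rule: rule 1 ok; rule 2 ok; rule 3 ok; rule 4 ok; rule 5 ok.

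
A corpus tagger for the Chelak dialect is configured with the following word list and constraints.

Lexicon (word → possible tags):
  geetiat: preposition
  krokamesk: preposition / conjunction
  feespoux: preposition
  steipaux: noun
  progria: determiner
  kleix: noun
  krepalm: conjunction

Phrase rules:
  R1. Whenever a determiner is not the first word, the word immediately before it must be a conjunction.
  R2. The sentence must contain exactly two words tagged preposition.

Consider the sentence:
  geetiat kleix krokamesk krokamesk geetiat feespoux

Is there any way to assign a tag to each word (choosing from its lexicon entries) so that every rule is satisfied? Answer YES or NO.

NO

Candidates per position — 1:geetiat {preposition}; 2:kleix {noun}; 3:krokamesk {preposition,conjunction}; 4:krokamesk {preposition,conjunction}; 5:geetiat {preposition}; 6:feespoux {preposition}.
Rule 2 cannot be satisfied by any choice of tags from the lexicon.
So there is no consistent tagging.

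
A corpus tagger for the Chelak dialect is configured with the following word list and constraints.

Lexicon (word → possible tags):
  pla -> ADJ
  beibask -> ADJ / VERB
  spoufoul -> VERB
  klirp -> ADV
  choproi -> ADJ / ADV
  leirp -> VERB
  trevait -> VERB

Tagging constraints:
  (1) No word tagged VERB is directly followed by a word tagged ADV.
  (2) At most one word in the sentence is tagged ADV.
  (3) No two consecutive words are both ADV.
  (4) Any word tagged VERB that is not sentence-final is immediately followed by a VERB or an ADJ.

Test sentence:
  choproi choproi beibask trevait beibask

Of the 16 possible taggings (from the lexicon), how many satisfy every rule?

Candidates per position — 1:choproi {ADJ,ADV}; 2:choproi {ADJ,ADV}; 3:beibask {ADJ,VERB}; 4:trevait {VERB}; 5:beibask {ADJ,VERB}.
There are 16 candidate sequences in total.
Checking each against the rules leaves 12 sequences.
Count = 12.

12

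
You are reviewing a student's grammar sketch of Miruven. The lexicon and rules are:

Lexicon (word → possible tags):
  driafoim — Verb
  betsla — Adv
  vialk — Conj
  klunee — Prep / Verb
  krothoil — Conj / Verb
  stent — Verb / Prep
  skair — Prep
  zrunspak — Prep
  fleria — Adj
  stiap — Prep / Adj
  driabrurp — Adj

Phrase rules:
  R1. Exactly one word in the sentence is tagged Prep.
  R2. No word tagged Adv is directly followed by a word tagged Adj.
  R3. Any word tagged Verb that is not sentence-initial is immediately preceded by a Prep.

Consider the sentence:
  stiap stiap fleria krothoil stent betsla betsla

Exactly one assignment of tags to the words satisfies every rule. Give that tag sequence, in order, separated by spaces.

Adj Adj Adj Conj Prep Adv Adv

Candidates per position — 1:stiap {Prep,Adj}; 2:stiap {Prep,Adj}; 3:fleria {Adj}; 4:krothoil {Conj,Verb}; 5:stent {Verb,Prep}; 6:betsla {Adv}; 7:betsla {Adv}.
Position 4: Verb is ruled out by rule 3; that leaves Conj.
Position 5: Verb is ruled out by rule 3; that leaves Prep.
Position 1: Prep is ruled out by rule 1; that leaves Adj.
Position 2: Prep is ruled out by rule 1; that leaves Adj.
The only consistent sequence is: Adj Adj Adj Conj Prep Adv Adv.
Verifying each rule — rule 1 holds; rule 2 holds; rule 3 holds.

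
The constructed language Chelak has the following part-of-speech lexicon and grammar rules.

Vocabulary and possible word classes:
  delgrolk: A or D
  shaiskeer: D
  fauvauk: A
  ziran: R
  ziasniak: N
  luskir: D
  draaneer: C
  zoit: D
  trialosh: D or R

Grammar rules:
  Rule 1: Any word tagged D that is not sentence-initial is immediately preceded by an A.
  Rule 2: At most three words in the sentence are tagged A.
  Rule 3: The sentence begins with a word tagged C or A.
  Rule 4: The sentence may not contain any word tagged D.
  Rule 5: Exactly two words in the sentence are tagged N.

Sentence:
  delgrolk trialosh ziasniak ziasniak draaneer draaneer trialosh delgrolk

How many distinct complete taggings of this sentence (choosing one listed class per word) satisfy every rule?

1

Candidates per position — 1:delgrolk {A,D}; 2:trialosh {D,R}; 3:ziasniak {N}; 4:ziasniak {N}; 5:draaneer {C}; 6:draaneer {C}; 7:trialosh {D,R}; 8:delgrolk {A,D}.
There are 16 candidate sequences in total.
The sequences that satisfy every rule: A R N N C C R A.
Count = 1.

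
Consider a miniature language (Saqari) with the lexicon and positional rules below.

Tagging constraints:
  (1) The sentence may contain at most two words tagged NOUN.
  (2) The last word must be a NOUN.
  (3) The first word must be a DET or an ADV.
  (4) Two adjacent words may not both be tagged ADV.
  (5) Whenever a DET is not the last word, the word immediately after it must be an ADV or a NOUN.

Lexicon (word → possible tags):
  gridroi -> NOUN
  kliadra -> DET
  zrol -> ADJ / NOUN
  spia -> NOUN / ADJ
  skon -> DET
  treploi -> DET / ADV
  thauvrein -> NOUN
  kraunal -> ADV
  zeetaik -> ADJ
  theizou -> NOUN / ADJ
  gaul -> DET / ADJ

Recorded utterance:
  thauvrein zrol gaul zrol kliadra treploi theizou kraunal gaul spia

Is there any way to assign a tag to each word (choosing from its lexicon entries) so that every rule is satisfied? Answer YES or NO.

NO

Candidates per position — 1:thauvrein {NOUN}; 2:zrol {ADJ,NOUN}; 3:gaul {DET,ADJ}; 4:zrol {ADJ,NOUN}; 5:kliadra {DET}; 6:treploi {DET,ADV}; 7:theizou {NOUN,ADJ}; 8:kraunal {ADV}; 9:gaul {DET,ADJ}; 10:spia {NOUN,ADJ}.
Rule 3 cannot be satisfied by any choice of tags from the lexicon.
So there is no consistent tagging.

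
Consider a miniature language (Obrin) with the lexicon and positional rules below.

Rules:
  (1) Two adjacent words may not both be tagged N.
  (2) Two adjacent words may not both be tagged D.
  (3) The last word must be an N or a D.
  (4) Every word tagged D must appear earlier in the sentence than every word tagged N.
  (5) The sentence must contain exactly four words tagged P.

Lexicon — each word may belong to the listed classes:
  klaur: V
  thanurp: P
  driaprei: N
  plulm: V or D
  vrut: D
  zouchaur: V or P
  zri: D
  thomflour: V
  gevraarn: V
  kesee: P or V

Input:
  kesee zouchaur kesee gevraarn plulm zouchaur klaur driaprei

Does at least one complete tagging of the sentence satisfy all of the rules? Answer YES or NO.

YES

Candidates per position — 1:kesee {P,V}; 2:zouchaur {V,P}; 3:kesee {P,V}; 4:gevraarn {V}; 5:plulm {V,D}; 6:zouchaur {V,P}; 7:klaur {V}; 8:driaprei {N}.
One satisfying assignment: P P P V D P V N.
Check: rule 1 ✓; rule 2 ✓; rule 3 ✓; rule 4 ✓; rule 5 ✓.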